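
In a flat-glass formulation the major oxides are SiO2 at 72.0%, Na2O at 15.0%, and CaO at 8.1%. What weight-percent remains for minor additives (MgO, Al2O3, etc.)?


Sum the three major oxides:
  SiO2 + Na2O + CaO = 72.0 + 15.0 + 8.1 = 95.1%
Subtract from 100%:
  Others = 100 - 95.1 = 4.9%

4.9%


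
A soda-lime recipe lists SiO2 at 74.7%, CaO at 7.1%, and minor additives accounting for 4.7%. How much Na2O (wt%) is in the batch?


Pieces sum to 100%:
  Na2O = 100 - (SiO2 + CaO + others)
  Na2O = 100 - (74.7 + 7.1 + 4.7) = 13.5%

13.5%


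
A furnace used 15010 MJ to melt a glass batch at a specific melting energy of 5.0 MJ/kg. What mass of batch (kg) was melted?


Rearrange E = m * s for m:
  m = E / s
  m = 15010 / 5.0 = 3002.0 kg

3002.0 kg


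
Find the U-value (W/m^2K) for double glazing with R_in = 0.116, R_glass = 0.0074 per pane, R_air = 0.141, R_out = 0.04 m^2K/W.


Total thermal resistance (series):
  R_total = R_in + R_glass + R_air + R_glass + R_out
  R_total = 0.116 + 0.0074 + 0.141 + 0.0074 + 0.04 = 0.3118 m^2K/W
U-value = 1 / R_total = 1 / 0.3118 = 3.207 W/m^2K

3.207 W/m^2K


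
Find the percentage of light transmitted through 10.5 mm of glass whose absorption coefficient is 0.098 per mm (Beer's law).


Beer-Lambert law: T = exp(-alpha * thickness)
  exponent = -0.098 * 10.5 = -1.029
  T = exp(-1.029) = 0.3574
  Percentage = 0.3574 * 100 = 35.74%

35.74%


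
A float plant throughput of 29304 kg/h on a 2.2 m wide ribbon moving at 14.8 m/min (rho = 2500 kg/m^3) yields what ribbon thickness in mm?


Ribbon cross-section from mass balance:
  Volume rate = throughput / density = 29304 / 2500 = 11.7216 m^3/h
  thickness = volume rate / (speed * 60 * width), i.e.
  thickness = throughput / (60 * speed * width * density) * 1000
  thickness = 29304 / (60 * 14.8 * 2.2 * 2500) * 1000 = 6.0 mm

6.0 mm


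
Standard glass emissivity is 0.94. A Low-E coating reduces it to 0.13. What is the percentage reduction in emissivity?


Percentage reduction = (1 - coated/uncoated) * 100
  Ratio = 0.13 / 0.94 = 0.1383
  Reduction = (1 - 0.1383) * 100 = 86.2%

86.2%


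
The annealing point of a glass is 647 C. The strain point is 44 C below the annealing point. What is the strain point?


Strain point = annealing point - difference:
  T_strain = 647 - 44 = 603 C

603 C


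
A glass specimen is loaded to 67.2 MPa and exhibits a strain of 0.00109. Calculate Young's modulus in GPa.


Young's modulus: E = stress / strain
  E = 67.2 MPa / 0.00109 = 61651.38 MPa
Convert to GPa: 61651.38 / 1000 = 61.65 GPa

61.65 GPa


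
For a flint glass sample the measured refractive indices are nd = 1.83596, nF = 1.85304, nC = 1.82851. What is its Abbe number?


Abbe number formula: Vd = (nd - 1) / (nF - nC)
  nd - 1 = 1.83596 - 1 = 0.83596
  nF - nC = 1.85304 - 1.82851 = 0.02453
  Vd = 0.83596 / 0.02453 = 34.08

34.08


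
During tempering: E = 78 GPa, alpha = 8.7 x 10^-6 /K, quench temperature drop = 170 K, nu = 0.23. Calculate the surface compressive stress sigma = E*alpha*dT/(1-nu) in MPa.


Tempering stress: sigma = E * alpha * dT / (1 - nu)
  E (MPa) = 78 * 1000 = 78000
  Numerator = 78000 * (8.7 x 10^-6) * 170 = 115.362
  Denominator = 1 - 0.23 = 0.77
  sigma = 115.362 / 0.77 = 149.8 MPa

149.8 MPa


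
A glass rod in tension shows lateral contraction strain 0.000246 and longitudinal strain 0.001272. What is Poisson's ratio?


Poisson's ratio: nu = lateral strain / axial strain
  nu = 0.000246 / 0.001272 = 0.1934

0.1934


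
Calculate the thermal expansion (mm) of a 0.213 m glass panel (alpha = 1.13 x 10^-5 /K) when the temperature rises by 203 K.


Thermal expansion formula: dL = alpha * L0 * dT
  dL = (1.13 x 10^-5) * 0.213 * 203 = 0.0004886 m
Convert to mm: 0.0004886 * 1000 = 0.4886 mm

0.4886 mm


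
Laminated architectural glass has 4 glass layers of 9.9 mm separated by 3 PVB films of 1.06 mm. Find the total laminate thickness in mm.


Total thickness = glass contribution + PVB contribution
  Glass: 4 * 9.9 = 39.6 mm
  PVB: 3 * 1.06 = 3.18 mm
  Total = 39.6 + 3.18 = 42.78 mm

42.78 mm


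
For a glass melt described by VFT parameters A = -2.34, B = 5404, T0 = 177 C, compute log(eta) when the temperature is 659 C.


VFT equation: log(eta) = A + B / (T - T0)
  T - T0 = 659 - 177 = 482
  B / (T - T0) = 5404 / 482 = 11.212
  log(eta) = -2.34 + 11.212 = 8.872

8.872


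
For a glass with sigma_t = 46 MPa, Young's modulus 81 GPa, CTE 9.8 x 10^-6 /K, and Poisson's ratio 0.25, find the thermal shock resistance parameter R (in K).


Thermal shock resistance: R = sigma * (1 - nu) / (E * alpha)
  Numerator = 46 * (1 - 0.25) = 34.5
  Denominator = 81 * 1000 * (9.8 x 10^-6) = 0.7938
  R = 34.5 / 0.7938 = 43.5 K

43.5 K


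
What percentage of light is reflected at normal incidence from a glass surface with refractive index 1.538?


Fresnel reflectance at normal incidence:
  R = ((n - 1)/(n + 1))^2
  (n - 1)/(n + 1) = (1.538 - 1)/(1.538 + 1) = 0.211978
  R = 0.211978^2 = 0.0449347
  R(%) = 0.0449347 * 100 = 4.493%

4.493%


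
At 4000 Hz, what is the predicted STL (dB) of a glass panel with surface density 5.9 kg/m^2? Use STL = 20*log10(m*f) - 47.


Mass law: STL = 20 * log10(m * f) - 47
  m * f = 5.9 * 4000 = 23600
  log10(23600) = 4.37291
  STL = 20 * 4.37291 - 47 = 87.4582 - 47 = 40.5 dB

40.5 dB


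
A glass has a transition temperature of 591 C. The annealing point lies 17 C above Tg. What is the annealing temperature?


The annealing temperature is Tg plus the offset:
  T_anneal = 591 + 17 = 608 C

608 C


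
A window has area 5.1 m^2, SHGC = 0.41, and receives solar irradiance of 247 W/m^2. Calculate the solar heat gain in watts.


Solar heat gain: Q = Area * SHGC * Irradiance
  Q = 5.1 * 0.41 * 247 = 516.5 W

516.5 W


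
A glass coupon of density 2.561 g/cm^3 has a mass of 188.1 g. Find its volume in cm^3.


Rearrange rho = m / V:
  V = m / rho
  V = 188.1 / 2.561 = 73.448 cm^3

73.448 cm^3


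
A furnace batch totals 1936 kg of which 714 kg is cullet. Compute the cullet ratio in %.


Cullet ratio = (cullet mass / total batch mass) * 100
  Ratio = 714 / 1936 * 100 = 36.88%

36.88%


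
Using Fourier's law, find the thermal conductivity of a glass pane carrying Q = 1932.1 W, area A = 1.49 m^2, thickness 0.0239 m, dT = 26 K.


Fourier's law rearranged: k = Q * t / (A * dT)
  Numerator = 1932.1 * 0.0239 = 46.17719
  Denominator = 1.49 * 26 = 38.74
  k = 46.17719 / 38.74 = 1.192 W/mK

1.192 W/mK


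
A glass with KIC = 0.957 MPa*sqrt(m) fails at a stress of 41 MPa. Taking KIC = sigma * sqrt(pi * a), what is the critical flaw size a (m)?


Rearrange KIC = sigma * sqrt(pi * a):
  sqrt(pi * a) = KIC / sigma
  sqrt(pi * a) = 0.957 / 41 = 0.023341
  a = (KIC / sigma)^2 / pi
  a = 0.023341^2 / pi = 0.0001734 m

0.0001734 m


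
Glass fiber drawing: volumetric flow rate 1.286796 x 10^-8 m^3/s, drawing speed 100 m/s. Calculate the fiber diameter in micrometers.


Cross-sectional area from continuity:
  A = Q / v = 1.286796 x 10^-8 / 100 = 1.286796 x 10^-10 m^2
Diameter from circular cross-section:
  d = sqrt(4A / pi) * 10^6 (m -> um)
  d = sqrt(4 * 1.286796 x 10^-10 / pi) * 10^6 = 12.8 um

12.8 um


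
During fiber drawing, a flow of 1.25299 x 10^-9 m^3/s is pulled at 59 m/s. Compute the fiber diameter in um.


Cross-sectional area from continuity:
  A = Q / v = 1.25299 x 10^-9 / 59 = 2.123712 x 10^-11 m^2
Diameter from circular cross-section:
  d = sqrt(4A / pi) * 10^6 (m -> um)
  d = sqrt(4 * 2.123712 x 10^-11 / pi) * 10^6 = 5.2 um

5.2 um


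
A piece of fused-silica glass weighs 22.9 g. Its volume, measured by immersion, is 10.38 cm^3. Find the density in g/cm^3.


Use the definition of density:
  rho = mass / volume
  rho = 22.9 / 10.38 = 2.206 g/cm^3

2.206 g/cm^3


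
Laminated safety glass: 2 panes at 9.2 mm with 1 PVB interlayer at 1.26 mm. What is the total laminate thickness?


Total thickness = glass contribution + PVB contribution
  Glass: 2 * 9.2 = 18.4 mm
  PVB: 1 * 1.26 = 1.26 mm
  Total = 18.4 + 1.26 = 19.66 mm

19.66 mm


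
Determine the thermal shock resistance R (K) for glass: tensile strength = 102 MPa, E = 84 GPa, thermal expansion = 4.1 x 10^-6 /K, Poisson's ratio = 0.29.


Thermal shock resistance: R = sigma * (1 - nu) / (E * alpha)
  Numerator = 102 * (1 - 0.29) = 72.42
  Denominator = 84 * 1000 * (4.1 x 10^-6) = 0.3444
  R = 72.42 / 0.3444 = 210.3 K

210.3 K


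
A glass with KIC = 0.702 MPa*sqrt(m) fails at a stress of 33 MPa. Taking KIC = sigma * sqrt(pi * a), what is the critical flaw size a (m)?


Rearrange KIC = sigma * sqrt(pi * a):
  sqrt(pi * a) = KIC / sigma
  sqrt(pi * a) = 0.702 / 33 = 0.021273
  a = (KIC / sigma)^2 / pi
  a = 0.021273^2 / pi = 0.000144 m

0.000144 m


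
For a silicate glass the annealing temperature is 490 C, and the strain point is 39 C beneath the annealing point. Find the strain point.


Strain point = annealing point - difference:
  T_strain = 490 - 39 = 451 C

451 C


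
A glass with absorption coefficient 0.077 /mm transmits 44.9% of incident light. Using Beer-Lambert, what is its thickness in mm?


Rearrange T = exp(-alpha * thickness):
  thickness = -ln(T) / alpha
  T = 44.9/100 = 0.449
  ln(T) = -0.80073
  -ln(T) = 0.80073
  thickness = 0.80073 / 0.077 = 10.4 mm

10.4 mm


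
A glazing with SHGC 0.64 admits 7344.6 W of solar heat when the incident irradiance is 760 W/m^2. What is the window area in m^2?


Rearrange Q = Area * SHGC * Irradiance:
  Area = Q / (SHGC * Irradiance)
  Area = 7344.6 / (0.64 * 760) = 15.1 m^2

15.1 m^2


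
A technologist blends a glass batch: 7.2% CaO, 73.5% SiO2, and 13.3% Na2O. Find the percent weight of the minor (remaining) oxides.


Sum the three major oxides:
  SiO2 + Na2O + CaO = 73.5 + 13.3 + 7.2 = 94.0%
Subtract from 100%:
  Others = 100 - 94.0 = 6.0%

6.0%


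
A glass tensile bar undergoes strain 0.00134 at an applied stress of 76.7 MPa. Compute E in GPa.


Young's modulus: E = stress / strain
  E = 76.7 MPa / 0.00134 = 57238.81 MPa
Convert to GPa: 57238.81 / 1000 = 57.24 GPa

57.24 GPa


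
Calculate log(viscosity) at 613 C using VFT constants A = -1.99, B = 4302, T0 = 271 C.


VFT equation: log(eta) = A + B / (T - T0)
  T - T0 = 613 - 271 = 342
  B / (T - T0) = 4302 / 342 = 12.579
  log(eta) = -1.99 + 12.579 = 10.589

10.589


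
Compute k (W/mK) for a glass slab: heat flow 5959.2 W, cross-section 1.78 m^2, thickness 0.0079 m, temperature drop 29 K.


Fourier's law rearranged: k = Q * t / (A * dT)
  Numerator = 5959.2 * 0.0079 = 47.07768
  Denominator = 1.78 * 29 = 51.62
  k = 47.07768 / 51.62 = 0.912 W/mK

0.912 W/mK


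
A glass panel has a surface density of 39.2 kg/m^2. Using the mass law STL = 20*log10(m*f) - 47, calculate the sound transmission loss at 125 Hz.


Mass law: STL = 20 * log10(m * f) - 47
  m * f = 39.2 * 125 = 4900
  log10(4900) = 3.6902
  STL = 20 * 3.6902 - 47 = 73.804 - 47 = 26.8 dB

26.8 dB


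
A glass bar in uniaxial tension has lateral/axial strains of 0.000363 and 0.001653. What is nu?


Poisson's ratio: nu = lateral strain / axial strain
  nu = 0.000363 / 0.001653 = 0.2196

0.2196


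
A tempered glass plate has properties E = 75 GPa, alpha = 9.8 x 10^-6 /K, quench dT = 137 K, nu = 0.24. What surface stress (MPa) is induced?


Tempering stress: sigma = E * alpha * dT / (1 - nu)
  E (MPa) = 75 * 1000 = 75000
  Numerator = 75000 * (9.8 x 10^-6) * 137 = 100.695
  Denominator = 1 - 0.24 = 0.76
  sigma = 100.695 / 0.76 = 132.5 MPa

132.5 MPa


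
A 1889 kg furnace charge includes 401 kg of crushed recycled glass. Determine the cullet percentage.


Cullet ratio = (cullet mass / total batch mass) * 100
  Ratio = 401 / 1889 * 100 = 21.23%

21.23%


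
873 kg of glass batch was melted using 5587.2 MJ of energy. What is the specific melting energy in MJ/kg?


Rearrange E = m * s for s:
  s = E / m
  s = 5587.2 / 873 = 6.4 MJ/kg

6.4 MJ/kg


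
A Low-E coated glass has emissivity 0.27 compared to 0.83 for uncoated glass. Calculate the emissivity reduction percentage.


Percentage reduction = (1 - coated/uncoated) * 100
  Ratio = 0.27 / 0.83 = 0.3253
  Reduction = (1 - 0.3253) * 100 = 67.5%

67.5%


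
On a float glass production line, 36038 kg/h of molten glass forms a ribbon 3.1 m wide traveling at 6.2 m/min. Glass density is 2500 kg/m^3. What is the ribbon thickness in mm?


Ribbon cross-section from mass balance:
  Volume rate = throughput / density = 36038 / 2500 = 14.4152 m^3/h
  thickness = volume rate / (speed * 60 * width), i.e.
  thickness = throughput / (60 * speed * width * density) * 1000
  thickness = 36038 / (60 * 6.2 * 3.1 * 2500) * 1000 = 12.5 mm

12.5 mm


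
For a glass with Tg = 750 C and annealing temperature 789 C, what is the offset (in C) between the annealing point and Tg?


Offset = T_anneal - Tg:
  offset = 789 - 750 = 39 C

39 C


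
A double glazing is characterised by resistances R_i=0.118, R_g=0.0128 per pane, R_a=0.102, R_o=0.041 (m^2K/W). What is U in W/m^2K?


Total thermal resistance (series):
  R_total = R_in + R_glass + R_air + R_glass + R_out
  R_total = 0.118 + 0.0128 + 0.102 + 0.0128 + 0.041 = 0.2866 m^2K/W
U-value = 1 / R_total = 1 / 0.2866 = 3.489 W/m^2K

3.489 W/m^2K


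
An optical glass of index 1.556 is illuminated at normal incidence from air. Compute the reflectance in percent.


Fresnel reflectance at normal incidence:
  R = ((n - 1)/(n + 1))^2
  (n - 1)/(n + 1) = (1.556 - 1)/(1.556 + 1) = 0.217527
  R = 0.217527^2 = 0.047318
  R(%) = 0.047318 * 100 = 4.732%

4.732%


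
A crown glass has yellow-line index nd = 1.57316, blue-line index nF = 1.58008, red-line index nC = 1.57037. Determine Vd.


Abbe number formula: Vd = (nd - 1) / (nF - nC)
  nd - 1 = 1.57316 - 1 = 0.57316
  nF - nC = 1.58008 - 1.57037 = 0.00971
  Vd = 0.57316 / 0.00971 = 59.03

59.03


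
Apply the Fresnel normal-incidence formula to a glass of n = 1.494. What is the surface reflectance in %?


Fresnel reflectance at normal incidence:
  R = ((n - 1)/(n + 1))^2
  (n - 1)/(n + 1) = (1.494 - 1)/(1.494 + 1) = 0.198075
  R = 0.198075^2 = 0.0392337
  R(%) = 0.0392337 * 100 = 3.923%

3.923%


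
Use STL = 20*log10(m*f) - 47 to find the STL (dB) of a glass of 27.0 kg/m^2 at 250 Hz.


Mass law: STL = 20 * log10(m * f) - 47
  m * f = 27.0 * 250 = 6750
  log10(6750) = 3.8293
  STL = 20 * 3.8293 - 47 = 76.586 - 47 = 29.6 dB

29.6 dB


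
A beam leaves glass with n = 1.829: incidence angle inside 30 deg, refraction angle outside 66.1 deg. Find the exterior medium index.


Apply Snell's law: n1 * sin(theta1) = n2 * sin(theta2)
  n2 = n1 * sin(theta1) / sin(theta2)
  sin(30) = 0.5
  sin(66.1) = 0.914254
  n2 = 1.829 * 0.5 / 0.914254 = 1.0003

1.0003


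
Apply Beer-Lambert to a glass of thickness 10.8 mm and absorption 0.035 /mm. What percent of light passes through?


Beer-Lambert law: T = exp(-alpha * thickness)
  exponent = -0.035 * 10.8 = -0.378
  T = exp(-0.378) = 0.6852
  Percentage = 0.6852 * 100 = 68.52%

68.52%


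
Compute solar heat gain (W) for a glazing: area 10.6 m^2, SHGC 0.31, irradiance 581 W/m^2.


Solar heat gain: Q = Area * SHGC * Irradiance
  Q = 10.6 * 0.31 * 581 = 1909.2 W

1909.2 W


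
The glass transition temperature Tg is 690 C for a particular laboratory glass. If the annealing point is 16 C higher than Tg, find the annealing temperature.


The annealing temperature is Tg plus the offset:
  T_anneal = 690 + 16 = 706 C

706 C


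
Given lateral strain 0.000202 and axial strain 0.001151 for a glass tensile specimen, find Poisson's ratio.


Poisson's ratio: nu = lateral strain / axial strain
  nu = 0.000202 / 0.001151 = 0.1755

0.1755


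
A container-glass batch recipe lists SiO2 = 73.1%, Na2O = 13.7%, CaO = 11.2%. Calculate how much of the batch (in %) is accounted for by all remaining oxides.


Sum the three major oxides:
  SiO2 + Na2O + CaO = 73.1 + 13.7 + 11.2 = 98.0%
Subtract from 100%:
  Others = 100 - 98.0 = 2.0%

2.0%


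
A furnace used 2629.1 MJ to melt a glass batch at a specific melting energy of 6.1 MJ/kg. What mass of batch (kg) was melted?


Rearrange E = m * s for m:
  m = E / s
  m = 2629.1 / 6.1 = 431.0 kg

431.0 kg


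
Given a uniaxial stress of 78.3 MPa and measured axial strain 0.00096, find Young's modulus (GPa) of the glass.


Young's modulus: E = stress / strain
  E = 78.3 MPa / 0.00096 = 81562.5 MPa
Convert to GPa: 81562.5 / 1000 = 81.56 GPa

81.56 GPa


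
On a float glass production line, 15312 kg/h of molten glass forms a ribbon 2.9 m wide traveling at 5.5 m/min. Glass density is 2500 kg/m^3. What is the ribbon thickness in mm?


Ribbon cross-section from mass balance:
  Volume rate = throughput / density = 15312 / 2500 = 6.1248 m^3/h
  thickness = volume rate / (speed * 60 * width), i.e.
  thickness = throughput / (60 * speed * width * density) * 1000
  thickness = 15312 / (60 * 5.5 * 2.9 * 2500) * 1000 = 6.4 mm

6.4 mm


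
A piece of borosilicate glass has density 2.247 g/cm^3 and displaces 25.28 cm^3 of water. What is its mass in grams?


Rearrange rho = m / V:
  m = rho * V
  m = 2.247 * 25.28 = 56.804 g

56.804 g


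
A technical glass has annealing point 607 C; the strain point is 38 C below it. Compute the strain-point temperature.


Strain point = annealing point - difference:
  T_strain = 607 - 38 = 569 C

569 C


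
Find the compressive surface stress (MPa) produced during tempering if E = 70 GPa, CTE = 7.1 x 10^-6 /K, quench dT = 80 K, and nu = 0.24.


Tempering stress: sigma = E * alpha * dT / (1 - nu)
  E (MPa) = 70 * 1000 = 70000
  Numerator = 70000 * (7.1 x 10^-6) * 80 = 39.76
  Denominator = 1 - 0.24 = 0.76
  sigma = 39.76 / 0.76 = 52.3 MPa

52.3 MPa


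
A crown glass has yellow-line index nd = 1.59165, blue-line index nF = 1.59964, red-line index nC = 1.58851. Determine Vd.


Abbe number formula: Vd = (nd - 1) / (nF - nC)
  nd - 1 = 1.59165 - 1 = 0.59165
  nF - nC = 1.59964 - 1.58851 = 0.01113
  Vd = 0.59165 / 0.01113 = 53.16

53.16


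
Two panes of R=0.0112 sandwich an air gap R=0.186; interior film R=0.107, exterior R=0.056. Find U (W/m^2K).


Total thermal resistance (series):
  R_total = R_in + R_glass + R_air + R_glass + R_out
  R_total = 0.107 + 0.0112 + 0.186 + 0.0112 + 0.056 = 0.3714 m^2K/W
U-value = 1 / R_total = 1 / 0.3714 = 2.693 W/m^2K

2.693 W/m^2K


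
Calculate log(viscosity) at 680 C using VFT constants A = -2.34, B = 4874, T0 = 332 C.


VFT equation: log(eta) = A + B / (T - T0)
  T - T0 = 680 - 332 = 348
  B / (T - T0) = 4874 / 348 = 14.006
  log(eta) = -2.34 + 14.006 = 11.666

11.666


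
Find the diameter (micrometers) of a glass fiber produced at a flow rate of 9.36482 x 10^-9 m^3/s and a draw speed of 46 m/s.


Cross-sectional area from continuity:
  A = Q / v = 9.36482 x 10^-9 / 46 = 2.03583 x 10^-10 m^2
Diameter from circular cross-section:
  d = sqrt(4A / pi) * 10^6 (m -> um)
  d = sqrt(4 * 2.03583 x 10^-10 / pi) * 10^6 = 16.1 um

16.1 um


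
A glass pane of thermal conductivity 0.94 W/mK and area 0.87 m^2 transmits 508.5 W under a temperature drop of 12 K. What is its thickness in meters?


Fourier's law: t = k * A * dT / Q
  t = 0.94 * 0.87 * 12 / 508.5
  t = 9.8136 / 508.5 = 0.0193 m

0.0193 m


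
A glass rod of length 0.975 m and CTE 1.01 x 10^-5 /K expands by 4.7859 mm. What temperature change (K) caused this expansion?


Rearrange dL = alpha * L0 * dT for dT:
  dT = dL / (alpha * L0)
  dL (m) = 4.7859 / 1000 = 0.0047859
  dT = 0.0047859 / ((1.01 x 10^-5) * 0.975) = 486.0 K

486.0 K


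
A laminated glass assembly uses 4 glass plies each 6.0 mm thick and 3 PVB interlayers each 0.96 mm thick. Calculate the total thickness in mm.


Total thickness = glass contribution + PVB contribution
  Glass: 4 * 6.0 = 24.0 mm
  PVB: 3 * 0.96 = 2.88 mm
  Total = 24.0 + 2.88 = 26.88 mm

26.88 mm


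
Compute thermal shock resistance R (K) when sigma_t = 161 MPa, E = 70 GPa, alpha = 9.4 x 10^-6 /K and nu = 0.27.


Thermal shock resistance: R = sigma * (1 - nu) / (E * alpha)
  Numerator = 161 * (1 - 0.27) = 117.53
  Denominator = 70 * 1000 * (9.4 x 10^-6) = 0.658
  R = 117.53 / 0.658 = 178.6 K

178.6 K


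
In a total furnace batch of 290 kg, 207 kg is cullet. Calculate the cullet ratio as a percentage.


Cullet ratio = (cullet mass / total batch mass) * 100
  Ratio = 207 / 290 * 100 = 71.38%

71.38%


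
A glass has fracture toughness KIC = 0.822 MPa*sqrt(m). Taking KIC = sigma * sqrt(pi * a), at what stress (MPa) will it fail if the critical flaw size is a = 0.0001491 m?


Rearrange KIC = sigma * sqrt(pi * a):
  sigma = KIC / sqrt(pi * a)
  sqrt(pi * 0.0001491) = 0.021643
  sigma = 0.822 / 0.021643 = 37.98 MPa

37.98 MPa


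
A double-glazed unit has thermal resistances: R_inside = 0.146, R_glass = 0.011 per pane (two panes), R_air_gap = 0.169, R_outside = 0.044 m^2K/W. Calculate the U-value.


Total thermal resistance (series):
  R_total = R_in + R_glass + R_air + R_glass + R_out
  R_total = 0.146 + 0.011 + 0.169 + 0.011 + 0.044 = 0.381 m^2K/W
U-value = 1 / R_total = 1 / 0.381 = 2.625 W/m^2K

2.625 W/m^2K


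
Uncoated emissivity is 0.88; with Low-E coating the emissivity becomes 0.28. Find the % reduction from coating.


Percentage reduction = (1 - coated/uncoated) * 100
  Ratio = 0.28 / 0.88 = 0.3182
  Reduction = (1 - 0.3182) * 100 = 68.2%

68.2%


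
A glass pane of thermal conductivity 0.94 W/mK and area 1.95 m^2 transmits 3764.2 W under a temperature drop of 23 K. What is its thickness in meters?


Fourier's law: t = k * A * dT / Q
  t = 0.94 * 1.95 * 23 / 3764.2
  t = 42.159 / 3764.2 = 0.0112 m

0.0112 m


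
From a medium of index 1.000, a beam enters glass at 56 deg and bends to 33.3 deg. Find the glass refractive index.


Apply Snell's law: n1 * sin(theta1) = n2 * sin(theta2)
  n2 = n1 * sin(theta1) / sin(theta2)
  sin(56) = 0.829038
  sin(33.3) = 0.549023
  n2 = 1.000 * 0.829038 / 0.549023 = 1.51

1.51


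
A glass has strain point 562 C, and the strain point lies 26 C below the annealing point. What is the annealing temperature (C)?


T_anneal = T_strain + gap:
  T_anneal = 562 + 26 = 588 C

588 C


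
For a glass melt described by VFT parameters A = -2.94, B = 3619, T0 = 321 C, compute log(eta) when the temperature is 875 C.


VFT equation: log(eta) = A + B / (T - T0)
  T - T0 = 875 - 321 = 554
  B / (T - T0) = 3619 / 554 = 6.532
  log(eta) = -2.94 + 6.532 = 3.592

3.592


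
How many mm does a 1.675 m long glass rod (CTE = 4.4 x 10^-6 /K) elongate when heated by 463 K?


Thermal expansion formula: dL = alpha * L0 * dT
  dL = (4.4 x 10^-6) * 1.675 * 463 = 0.00341231 m
Convert to mm: 0.00341231 * 1000 = 3.4123 mm

3.4123 mm


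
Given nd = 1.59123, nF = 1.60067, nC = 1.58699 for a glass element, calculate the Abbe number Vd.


Abbe number formula: Vd = (nd - 1) / (nF - nC)
  nd - 1 = 1.59123 - 1 = 0.59123
  nF - nC = 1.60067 - 1.58699 = 0.01368
  Vd = 0.59123 / 0.01368 = 43.22

43.22


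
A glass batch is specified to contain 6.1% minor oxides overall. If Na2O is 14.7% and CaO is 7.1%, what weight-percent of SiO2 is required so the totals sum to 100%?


Known pieces sum to 100%:
  SiO2 = 100 - (others + Na2O + CaO)
  SiO2 = 100 - (6.1 + 14.7 + 7.1) = 72.1%

72.1%


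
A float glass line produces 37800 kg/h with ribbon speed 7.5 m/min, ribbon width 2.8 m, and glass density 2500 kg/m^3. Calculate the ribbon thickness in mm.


Ribbon cross-section from mass balance:
  Volume rate = throughput / density = 37800 / 2500 = 15.12 m^3/h
  thickness = volume rate / (speed * 60 * width), i.e.
  thickness = throughput / (60 * speed * width * density) * 1000
  thickness = 37800 / (60 * 7.5 * 2.8 * 2500) * 1000 = 12.0 mm

12.0 mm


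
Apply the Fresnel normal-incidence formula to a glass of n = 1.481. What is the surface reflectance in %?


Fresnel reflectance at normal incidence:
  R = ((n - 1)/(n + 1))^2
  (n - 1)/(n + 1) = (1.481 - 1)/(1.481 + 1) = 0.193873
  R = 0.193873^2 = 0.0375867
  R(%) = 0.0375867 * 100 = 3.759%

3.759%


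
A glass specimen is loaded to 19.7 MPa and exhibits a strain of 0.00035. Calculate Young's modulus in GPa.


Young's modulus: E = stress / strain
  E = 19.7 MPa / 0.00035 = 56285.71 MPa
Convert to GPa: 56285.71 / 1000 = 56.29 GPa

56.29 GPa


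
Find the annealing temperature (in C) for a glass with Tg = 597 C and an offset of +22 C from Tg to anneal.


The annealing temperature is Tg plus the offset:
  T_anneal = 597 + 22 = 619 C

619 C


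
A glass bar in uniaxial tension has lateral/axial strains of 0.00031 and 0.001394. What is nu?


Poisson's ratio: nu = lateral strain / axial strain
  nu = 0.00031 / 0.001394 = 0.2224

0.2224


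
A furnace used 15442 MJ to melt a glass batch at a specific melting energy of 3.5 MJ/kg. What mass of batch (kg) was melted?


Rearrange E = m * s for m:
  m = E / s
  m = 15442 / 3.5 = 4412.0 kg

4412.0 kg


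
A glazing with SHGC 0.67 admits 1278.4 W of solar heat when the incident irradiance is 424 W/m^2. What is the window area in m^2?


Rearrange Q = Area * SHGC * Irradiance:
  Area = Q / (SHGC * Irradiance)
  Area = 1278.4 / (0.67 * 424) = 4.5 m^2

4.5 m^2


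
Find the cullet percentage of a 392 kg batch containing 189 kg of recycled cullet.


Cullet ratio = (cullet mass / total batch mass) * 100
  Ratio = 189 / 392 * 100 = 48.21%

48.21%


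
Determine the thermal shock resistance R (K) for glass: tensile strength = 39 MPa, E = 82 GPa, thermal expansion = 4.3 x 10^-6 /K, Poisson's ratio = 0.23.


Thermal shock resistance: R = sigma * (1 - nu) / (E * alpha)
  Numerator = 39 * (1 - 0.23) = 30.03
  Denominator = 82 * 1000 * (4.3 x 10^-6) = 0.3526
  R = 30.03 / 0.3526 = 85.2 K

85.2 K


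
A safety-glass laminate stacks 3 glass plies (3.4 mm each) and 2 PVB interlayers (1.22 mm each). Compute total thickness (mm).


Total thickness = glass contribution + PVB contribution
  Glass: 3 * 3.4 = 10.2 mm
  PVB: 2 * 1.22 = 2.44 mm
  Total = 10.2 + 2.44 = 12.64 mm

12.64 mm


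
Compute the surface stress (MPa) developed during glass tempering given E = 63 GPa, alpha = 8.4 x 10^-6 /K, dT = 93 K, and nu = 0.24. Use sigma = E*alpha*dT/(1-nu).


Tempering stress: sigma = E * alpha * dT / (1 - nu)
  E (MPa) = 63 * 1000 = 63000
  Numerator = 63000 * (8.4 x 10^-6) * 93 = 49.2156
  Denominator = 1 - 0.24 = 0.76
  sigma = 49.2156 / 0.76 = 64.8 MPa

64.8 MPa


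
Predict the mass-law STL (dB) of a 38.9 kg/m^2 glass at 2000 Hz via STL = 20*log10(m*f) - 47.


Mass law: STL = 20 * log10(m * f) - 47
  m * f = 38.9 * 2000 = 77800
  log10(77800) = 4.89098
  STL = 20 * 4.89098 - 47 = 97.8196 - 47 = 50.8 dB

50.8 dB


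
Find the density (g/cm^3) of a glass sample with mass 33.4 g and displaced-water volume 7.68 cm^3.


Use the definition of density:
  rho = mass / volume
  rho = 33.4 / 7.68 = 4.349 g/cm^3

4.349 g/cm^3


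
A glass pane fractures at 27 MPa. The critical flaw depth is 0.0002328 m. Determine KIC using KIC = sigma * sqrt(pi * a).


Fracture toughness: KIC = sigma * sqrt(pi * a)
  pi * a = pi * 0.0002328 = 0.000731363
  sqrt(pi * a) = 0.027044
  KIC = 27 * 0.027044 = 0.73 MPa*sqrt(m)

0.73 MPa*sqrt(m)


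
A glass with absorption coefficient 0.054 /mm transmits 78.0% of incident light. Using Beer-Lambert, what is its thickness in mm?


Rearrange T = exp(-alpha * thickness):
  thickness = -ln(T) / alpha
  T = 78.0/100 = 0.78
  ln(T) = -0.24846
  -ln(T) = 0.24846
  thickness = 0.24846 / 0.054 = 4.6 mm

4.6 mm


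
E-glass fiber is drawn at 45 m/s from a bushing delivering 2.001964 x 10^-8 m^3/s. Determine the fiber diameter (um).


Cross-sectional area from continuity:
  A = Q / v = 2.001964 x 10^-8 / 45 = 4.448809 x 10^-10 m^2
Diameter from circular cross-section:
  d = sqrt(4A / pi) * 10^6 (m -> um)
  d = sqrt(4 * 4.448809 x 10^-10 / pi) * 10^6 = 23.8 um

23.8 um


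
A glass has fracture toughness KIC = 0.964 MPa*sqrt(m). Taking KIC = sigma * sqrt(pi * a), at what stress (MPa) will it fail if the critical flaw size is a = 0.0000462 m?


Rearrange KIC = sigma * sqrt(pi * a):
  sigma = KIC / sqrt(pi * a)
  sqrt(pi * 0.0000462) = 0.012047
  sigma = 0.964 / 0.012047 = 80.02 MPa

80.02 MPa


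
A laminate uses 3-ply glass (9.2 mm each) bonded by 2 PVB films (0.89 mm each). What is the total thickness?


Total thickness = glass contribution + PVB contribution
  Glass: 3 * 9.2 = 27.6 mm
  PVB: 2 * 0.89 = 1.78 mm
  Total = 27.6 + 1.78 = 29.38 mm

29.38 mm


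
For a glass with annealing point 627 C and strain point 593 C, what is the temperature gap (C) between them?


Gap = T_anneal - T_strain:
  gap = 627 - 593 = 34 C

34 C


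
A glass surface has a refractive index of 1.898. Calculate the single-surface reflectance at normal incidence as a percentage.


Fresnel reflectance at normal incidence:
  R = ((n - 1)/(n + 1))^2
  (n - 1)/(n + 1) = (1.898 - 1)/(1.898 + 1) = 0.309869
  R = 0.309869^2 = 0.0960188
  R(%) = 0.0960188 * 100 = 9.602%

9.602%


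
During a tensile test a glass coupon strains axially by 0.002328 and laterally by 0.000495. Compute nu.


Poisson's ratio: nu = lateral strain / axial strain
  nu = 0.000495 / 0.002328 = 0.2126

0.2126


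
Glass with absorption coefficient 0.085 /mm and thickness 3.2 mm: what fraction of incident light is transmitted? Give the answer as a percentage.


Beer-Lambert law: T = exp(-alpha * thickness)
  exponent = -0.085 * 3.2 = -0.272
  T = exp(-0.272) = 0.7619
  Percentage = 0.7619 * 100 = 76.19%

76.19%


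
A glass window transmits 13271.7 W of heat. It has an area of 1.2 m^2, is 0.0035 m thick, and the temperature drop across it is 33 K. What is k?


Fourier's law rearranged: k = Q * t / (A * dT)
  Numerator = 13271.7 * 0.0035 = 46.45095
  Denominator = 1.2 * 33 = 39.6
  k = 46.45095 / 39.6 = 1.173 W/mK

1.173 W/mK


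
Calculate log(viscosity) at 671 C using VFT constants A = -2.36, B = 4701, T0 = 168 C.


VFT equation: log(eta) = A + B / (T - T0)
  T - T0 = 671 - 168 = 503
  B / (T - T0) = 4701 / 503 = 9.346
  log(eta) = -2.36 + 9.346 = 6.986

6.986


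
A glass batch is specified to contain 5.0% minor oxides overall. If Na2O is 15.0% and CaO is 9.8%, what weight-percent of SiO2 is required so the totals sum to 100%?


Known pieces sum to 100%:
  SiO2 = 100 - (others + Na2O + CaO)
  SiO2 = 100 - (5.0 + 15.0 + 9.8) = 70.2%

70.2%


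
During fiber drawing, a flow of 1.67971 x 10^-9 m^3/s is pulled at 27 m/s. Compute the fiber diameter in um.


Cross-sectional area from continuity:
  A = Q / v = 1.67971 x 10^-9 / 27 = 6.221148 x 10^-11 m^2
Diameter from circular cross-section:
  d = sqrt(4A / pi) * 10^6 (m -> um)
  d = sqrt(4 * 6.221148 x 10^-11 / pi) * 10^6 = 8.9 um

8.9 um


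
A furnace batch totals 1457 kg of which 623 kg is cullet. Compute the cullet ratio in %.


Cullet ratio = (cullet mass / total batch mass) * 100
  Ratio = 623 / 1457 * 100 = 42.76%

42.76%


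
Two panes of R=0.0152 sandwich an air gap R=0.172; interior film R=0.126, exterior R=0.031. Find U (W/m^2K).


Total thermal resistance (series):
  R_total = R_in + R_glass + R_air + R_glass + R_out
  R_total = 0.126 + 0.0152 + 0.172 + 0.0152 + 0.031 = 0.3594 m^2K/W
U-value = 1 / R_total = 1 / 0.3594 = 2.782 W/m^2K

2.782 W/m^2K


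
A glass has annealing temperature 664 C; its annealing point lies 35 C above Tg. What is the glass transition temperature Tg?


Rearrange T_anneal = Tg + offset for Tg:
  Tg = T_anneal - offset = 664 - 35 = 629 C

629 C


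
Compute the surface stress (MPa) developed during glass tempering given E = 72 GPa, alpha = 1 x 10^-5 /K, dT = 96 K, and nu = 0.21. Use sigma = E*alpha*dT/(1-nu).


Tempering stress: sigma = E * alpha * dT / (1 - nu)
  E (MPa) = 72 * 1000 = 72000
  Numerator = 72000 * (1 x 10^-5) * 96 = 69.12
  Denominator = 1 - 0.21 = 0.79
  sigma = 69.12 / 0.79 = 87.5 MPa

87.5 MPa


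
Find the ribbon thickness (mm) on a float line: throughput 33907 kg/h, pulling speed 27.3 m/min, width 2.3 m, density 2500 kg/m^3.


Ribbon cross-section from mass balance:
  Volume rate = throughput / density = 33907 / 2500 = 13.5628 m^3/h
  thickness = volume rate / (speed * 60 * width), i.e.
  thickness = throughput / (60 * speed * width * density) * 1000
  thickness = 33907 / (60 * 27.3 * 2.3 * 2500) * 1000 = 3.6 mm

3.6 mm


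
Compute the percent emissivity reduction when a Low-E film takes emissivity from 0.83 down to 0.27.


Percentage reduction = (1 - coated/uncoated) * 100
  Ratio = 0.27 / 0.83 = 0.3253
  Reduction = (1 - 0.3253) * 100 = 67.5%

67.5%


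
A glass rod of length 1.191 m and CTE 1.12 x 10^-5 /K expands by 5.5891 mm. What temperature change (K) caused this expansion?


Rearrange dL = alpha * L0 * dT for dT:
  dT = dL / (alpha * L0)
  dL (m) = 5.5891 / 1000 = 0.0055891
  dT = 0.0055891 / ((1.12 x 10^-5) * 1.191) = 419.0 K

419.0 K


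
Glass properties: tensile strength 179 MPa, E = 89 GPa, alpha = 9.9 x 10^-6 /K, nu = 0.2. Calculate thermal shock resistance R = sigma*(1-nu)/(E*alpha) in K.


Thermal shock resistance: R = sigma * (1 - nu) / (E * alpha)
  Numerator = 179 * (1 - 0.2) = 143.2
  Denominator = 89 * 1000 * (9.9 x 10^-6) = 0.8811
  R = 143.2 / 0.8811 = 162.5 K

162.5 K


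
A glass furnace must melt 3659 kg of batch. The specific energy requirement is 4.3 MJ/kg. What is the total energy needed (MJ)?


Total energy = mass * specific energy
  E = 3659 * 4.3 = 15733.7 MJ

15733.7 MJ


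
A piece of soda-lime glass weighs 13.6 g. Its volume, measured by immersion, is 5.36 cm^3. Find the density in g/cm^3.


Use the definition of density:
  rho = mass / volume
  rho = 13.6 / 5.36 = 2.537 g/cm^3

2.537 g/cm^3


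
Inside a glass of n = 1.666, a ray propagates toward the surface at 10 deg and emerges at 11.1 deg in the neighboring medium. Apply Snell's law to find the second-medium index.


Apply Snell's law: n1 * sin(theta1) = n2 * sin(theta2)
  n2 = n1 * sin(theta1) / sin(theta2)
  sin(10) = 0.173648
  sin(11.1) = 0.192522
  n2 = 1.666 * 0.173648 / 0.192522 = 1.5027

1.5027


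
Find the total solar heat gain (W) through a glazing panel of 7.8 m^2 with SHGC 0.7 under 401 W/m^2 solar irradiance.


Solar heat gain: Q = Area * SHGC * Irradiance
  Q = 7.8 * 0.7 * 401 = 2189.5 W

2189.5 W


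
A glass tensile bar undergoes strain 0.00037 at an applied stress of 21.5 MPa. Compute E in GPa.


Young's modulus: E = stress / strain
  E = 21.5 MPa / 0.00037 = 58108.11 MPa
Convert to GPa: 58108.11 / 1000 = 58.11 GPa

58.11 GPa


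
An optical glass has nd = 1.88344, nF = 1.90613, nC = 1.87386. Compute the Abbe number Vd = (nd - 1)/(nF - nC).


Abbe number formula: Vd = (nd - 1) / (nF - nC)
  nd - 1 = 1.88344 - 1 = 0.88344
  nF - nC = 1.90613 - 1.87386 = 0.03227
  Vd = 0.88344 / 0.03227 = 27.38

27.38


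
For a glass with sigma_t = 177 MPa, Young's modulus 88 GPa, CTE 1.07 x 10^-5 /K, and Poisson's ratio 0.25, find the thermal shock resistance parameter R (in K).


Thermal shock resistance: R = sigma * (1 - nu) / (E * alpha)
  Numerator = 177 * (1 - 0.25) = 132.75
  Denominator = 88 * 1000 * (1.07 x 10^-5) = 0.9416
  R = 132.75 / 0.9416 = 141.0 K

141.0 K


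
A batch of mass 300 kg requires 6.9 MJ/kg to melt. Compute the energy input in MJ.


Total energy = mass * specific energy
  E = 300 * 6.9 = 2070 MJ

2070 MJ


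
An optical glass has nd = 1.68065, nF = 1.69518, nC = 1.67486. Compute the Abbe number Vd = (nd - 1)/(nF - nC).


Abbe number formula: Vd = (nd - 1) / (nF - nC)
  nd - 1 = 1.68065 - 1 = 0.68065
  nF - nC = 1.69518 - 1.67486 = 0.02032
  Vd = 0.68065 / 0.02032 = 33.5

33.5


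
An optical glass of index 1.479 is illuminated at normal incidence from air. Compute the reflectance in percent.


Fresnel reflectance at normal incidence:
  R = ((n - 1)/(n + 1))^2
  (n - 1)/(n + 1) = (1.479 - 1)/(1.479 + 1) = 0.193223
  R = 0.193223^2 = 0.0373351
  R(%) = 0.0373351 * 100 = 3.734%

3.734%


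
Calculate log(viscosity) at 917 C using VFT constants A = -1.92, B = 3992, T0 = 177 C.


VFT equation: log(eta) = A + B / (T - T0)
  T - T0 = 917 - 177 = 740
  B / (T - T0) = 3992 / 740 = 5.395
  log(eta) = -1.92 + 5.395 = 3.475

3.475


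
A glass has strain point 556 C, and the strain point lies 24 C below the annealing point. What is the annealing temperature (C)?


T_anneal = T_strain + gap:
  T_anneal = 556 + 24 = 580 C

580 C


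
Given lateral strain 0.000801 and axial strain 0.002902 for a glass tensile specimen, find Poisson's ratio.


Poisson's ratio: nu = lateral strain / axial strain
  nu = 0.000801 / 0.002902 = 0.276

0.276


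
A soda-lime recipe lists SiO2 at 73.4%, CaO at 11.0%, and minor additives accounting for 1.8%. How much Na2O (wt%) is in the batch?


Pieces sum to 100%:
  Na2O = 100 - (SiO2 + CaO + others)
  Na2O = 100 - (73.4 + 11.0 + 1.8) = 13.8%

13.8%


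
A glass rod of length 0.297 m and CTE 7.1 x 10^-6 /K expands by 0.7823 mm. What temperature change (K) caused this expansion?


Rearrange dL = alpha * L0 * dT for dT:
  dT = dL / (alpha * L0)
  dL (m) = 0.7823 / 1000 = 0.0007823
  dT = 0.0007823 / ((7.1 x 10^-6) * 0.297) = 371.0 K

371.0 K


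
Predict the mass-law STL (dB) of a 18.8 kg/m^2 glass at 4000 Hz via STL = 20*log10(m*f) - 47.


Mass law: STL = 20 * log10(m * f) - 47
  m * f = 18.8 * 4000 = 75200
  log10(75200) = 4.87622
  STL = 20 * 4.87622 - 47 = 97.5244 - 47 = 50.5 dB

50.5 dB


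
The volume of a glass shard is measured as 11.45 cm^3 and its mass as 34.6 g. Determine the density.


Use the definition of density:
  rho = mass / volume
  rho = 34.6 / 11.45 = 3.022 g/cm^3

3.022 g/cm^3


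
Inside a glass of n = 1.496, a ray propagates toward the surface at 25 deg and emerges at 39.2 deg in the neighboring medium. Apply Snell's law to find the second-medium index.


Apply Snell's law: n1 * sin(theta1) = n2 * sin(theta2)
  n2 = n1 * sin(theta1) / sin(theta2)
  sin(25) = 0.422618
  sin(39.2) = 0.632029
  n2 = 1.496 * 0.422618 / 0.632029 = 1.0003

1.0003


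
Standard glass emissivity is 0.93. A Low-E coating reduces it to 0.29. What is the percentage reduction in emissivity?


Percentage reduction = (1 - coated/uncoated) * 100
  Ratio = 0.29 / 0.93 = 0.3118
  Reduction = (1 - 0.3118) * 100 = 68.8%

68.8%


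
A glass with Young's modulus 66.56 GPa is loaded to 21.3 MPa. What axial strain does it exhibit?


Rearrange E = sigma / epsilon:
  epsilon = sigma / E
  E (MPa) = 66.56 * 1000 = 66560
  epsilon = 21.3 / 66560 = 0.00032

0.00032


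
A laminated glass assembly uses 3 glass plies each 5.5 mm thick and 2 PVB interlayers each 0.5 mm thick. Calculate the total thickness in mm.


Total thickness = glass contribution + PVB contribution
  Glass: 3 * 5.5 = 16.5 mm
  PVB: 2 * 0.5 = 1.0 mm
  Total = 16.5 + 1.0 = 17.5 mm

17.5 mm


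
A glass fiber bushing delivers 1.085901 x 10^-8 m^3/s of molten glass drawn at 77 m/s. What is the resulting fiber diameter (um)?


Cross-sectional area from continuity:
  A = Q / v = 1.085901 x 10^-8 / 77 = 1.410261 x 10^-10 m^2
Diameter from circular cross-section:
  d = sqrt(4A / pi) * 10^6 (m -> um)
  d = sqrt(4 * 1.410261 x 10^-10 / pi) * 10^6 = 13.4 um

13.4 um


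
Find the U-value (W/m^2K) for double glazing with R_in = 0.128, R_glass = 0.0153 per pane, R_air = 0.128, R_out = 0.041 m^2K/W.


Total thermal resistance (series):
  R_total = R_in + R_glass + R_air + R_glass + R_out
  R_total = 0.128 + 0.0153 + 0.128 + 0.0153 + 0.041 = 0.3276 m^2K/W
U-value = 1 / R_total = 1 / 0.3276 = 3.053 W/m^2K

3.053 W/m^2K


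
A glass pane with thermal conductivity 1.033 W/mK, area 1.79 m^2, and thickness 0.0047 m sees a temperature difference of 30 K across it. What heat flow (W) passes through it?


Fourier's law: Q = k * A * dT / t
  Q = 1.033 * 1.79 * 30 / 0.0047
  Q = 55.4721 / 0.0047 = 11802.6 W

11802.6 W
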